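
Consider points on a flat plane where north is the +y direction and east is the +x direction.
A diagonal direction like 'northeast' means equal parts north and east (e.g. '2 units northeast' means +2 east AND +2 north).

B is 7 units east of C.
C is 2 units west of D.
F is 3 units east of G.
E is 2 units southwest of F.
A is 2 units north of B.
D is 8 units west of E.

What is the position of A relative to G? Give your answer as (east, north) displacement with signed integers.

Answer: A is at (east=-2, north=0) relative to G.

Derivation:
Place G at the origin (east=0, north=0).
  F is 3 units east of G: delta (east=+3, north=+0); F at (east=3, north=0).
  E is 2 units southwest of F: delta (east=-2, north=-2); E at (east=1, north=-2).
  D is 8 units west of E: delta (east=-8, north=+0); D at (east=-7, north=-2).
  C is 2 units west of D: delta (east=-2, north=+0); C at (east=-9, north=-2).
  B is 7 units east of C: delta (east=+7, north=+0); B at (east=-2, north=-2).
  A is 2 units north of B: delta (east=+0, north=+2); A at (east=-2, north=0).
Therefore A relative to G: (east=-2, north=0).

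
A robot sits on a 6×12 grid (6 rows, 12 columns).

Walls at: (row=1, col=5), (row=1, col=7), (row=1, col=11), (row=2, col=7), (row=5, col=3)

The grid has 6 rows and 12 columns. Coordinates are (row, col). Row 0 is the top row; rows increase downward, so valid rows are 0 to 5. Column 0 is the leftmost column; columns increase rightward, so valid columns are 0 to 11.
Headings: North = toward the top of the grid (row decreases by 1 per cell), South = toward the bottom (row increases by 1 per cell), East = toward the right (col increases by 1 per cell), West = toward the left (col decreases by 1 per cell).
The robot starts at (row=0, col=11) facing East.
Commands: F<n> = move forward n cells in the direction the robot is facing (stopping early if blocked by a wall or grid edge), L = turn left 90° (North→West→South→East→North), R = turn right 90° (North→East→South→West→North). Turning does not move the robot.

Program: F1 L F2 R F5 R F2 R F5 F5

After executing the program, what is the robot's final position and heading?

Answer: Final position: (row=0, col=1), facing West

Derivation:
Start: (row=0, col=11), facing East
  F1: move forward 0/1 (blocked), now at (row=0, col=11)
  L: turn left, now facing North
  F2: move forward 0/2 (blocked), now at (row=0, col=11)
  R: turn right, now facing East
  F5: move forward 0/5 (blocked), now at (row=0, col=11)
  R: turn right, now facing South
  F2: move forward 0/2 (blocked), now at (row=0, col=11)
  R: turn right, now facing West
  F5: move forward 5, now at (row=0, col=6)
  F5: move forward 5, now at (row=0, col=1)
Final: (row=0, col=1), facing West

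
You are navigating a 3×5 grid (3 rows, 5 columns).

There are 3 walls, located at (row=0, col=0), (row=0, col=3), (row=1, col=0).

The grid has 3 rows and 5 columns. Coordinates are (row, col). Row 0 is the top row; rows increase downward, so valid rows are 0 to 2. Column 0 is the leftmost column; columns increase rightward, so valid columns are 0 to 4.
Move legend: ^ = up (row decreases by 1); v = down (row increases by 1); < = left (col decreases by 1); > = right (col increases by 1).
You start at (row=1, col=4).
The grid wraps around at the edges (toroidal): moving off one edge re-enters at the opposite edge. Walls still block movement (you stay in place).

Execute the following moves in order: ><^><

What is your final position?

Start: (row=1, col=4)
  > (right): blocked, stay at (row=1, col=4)
  < (left): (row=1, col=4) -> (row=1, col=3)
  ^ (up): blocked, stay at (row=1, col=3)
  > (right): (row=1, col=3) -> (row=1, col=4)
  < (left): (row=1, col=4) -> (row=1, col=3)
Final: (row=1, col=3)

Answer: Final position: (row=1, col=3)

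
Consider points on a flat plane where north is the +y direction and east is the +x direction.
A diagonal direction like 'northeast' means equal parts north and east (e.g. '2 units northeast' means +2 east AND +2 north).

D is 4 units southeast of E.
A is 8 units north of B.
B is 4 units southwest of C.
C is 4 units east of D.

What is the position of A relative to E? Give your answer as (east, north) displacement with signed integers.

Place E at the origin (east=0, north=0).
  D is 4 units southeast of E: delta (east=+4, north=-4); D at (east=4, north=-4).
  C is 4 units east of D: delta (east=+4, north=+0); C at (east=8, north=-4).
  B is 4 units southwest of C: delta (east=-4, north=-4); B at (east=4, north=-8).
  A is 8 units north of B: delta (east=+0, north=+8); A at (east=4, north=0).
Therefore A relative to E: (east=4, north=0).

Answer: A is at (east=4, north=0) relative to E.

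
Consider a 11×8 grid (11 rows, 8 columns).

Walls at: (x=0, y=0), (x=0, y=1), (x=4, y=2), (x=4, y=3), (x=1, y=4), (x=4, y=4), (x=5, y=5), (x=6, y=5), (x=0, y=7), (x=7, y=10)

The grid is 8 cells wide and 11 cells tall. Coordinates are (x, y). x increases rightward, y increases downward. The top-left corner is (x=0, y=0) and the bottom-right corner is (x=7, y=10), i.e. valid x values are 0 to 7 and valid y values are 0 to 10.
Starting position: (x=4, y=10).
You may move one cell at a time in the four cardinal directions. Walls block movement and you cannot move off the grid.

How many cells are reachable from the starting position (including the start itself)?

BFS flood-fill from (x=4, y=10):
  Distance 0: (x=4, y=10)
  Distance 1: (x=4, y=9), (x=3, y=10), (x=5, y=10)
  Distance 2: (x=4, y=8), (x=3, y=9), (x=5, y=9), (x=2, y=10), (x=6, y=10)
  Distance 3: (x=4, y=7), (x=3, y=8), (x=5, y=8), (x=2, y=9), (x=6, y=9), (x=1, y=10)
  Distance 4: (x=4, y=6), (x=3, y=7), (x=5, y=7), (x=2, y=8), (x=6, y=8), (x=1, y=9), (x=7, y=9), (x=0, y=10)
  Distance 5: (x=4, y=5), (x=3, y=6), (x=5, y=6), (x=2, y=7), (x=6, y=7), (x=1, y=8), (x=7, y=8), (x=0, y=9)
  Distance 6: (x=3, y=5), (x=2, y=6), (x=6, y=6), (x=1, y=7), (x=7, y=7), (x=0, y=8)
  Distance 7: (x=3, y=4), (x=2, y=5), (x=1, y=6), (x=7, y=6)
  Distance 8: (x=3, y=3), (x=2, y=4), (x=1, y=5), (x=7, y=5), (x=0, y=6)
  Distance 9: (x=3, y=2), (x=2, y=3), (x=7, y=4), (x=0, y=5)
  Distance 10: (x=3, y=1), (x=2, y=2), (x=1, y=3), (x=7, y=3), (x=0, y=4), (x=6, y=4)
  Distance 11: (x=3, y=0), (x=2, y=1), (x=4, y=1), (x=1, y=2), (x=7, y=2), (x=0, y=3), (x=6, y=3), (x=5, y=4)
  Distance 12: (x=2, y=0), (x=4, y=0), (x=1, y=1), (x=5, y=1), (x=7, y=1), (x=0, y=2), (x=6, y=2), (x=5, y=3)
  Distance 13: (x=1, y=0), (x=5, y=0), (x=7, y=0), (x=6, y=1), (x=5, y=2)
  Distance 14: (x=6, y=0)
Total reachable: 78 (grid has 78 open cells total)

Answer: Reachable cells: 78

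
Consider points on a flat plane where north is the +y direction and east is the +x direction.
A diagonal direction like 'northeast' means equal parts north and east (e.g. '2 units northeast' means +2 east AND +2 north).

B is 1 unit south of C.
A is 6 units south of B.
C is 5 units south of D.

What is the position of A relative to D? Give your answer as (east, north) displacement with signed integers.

Answer: A is at (east=0, north=-12) relative to D.

Derivation:
Place D at the origin (east=0, north=0).
  C is 5 units south of D: delta (east=+0, north=-5); C at (east=0, north=-5).
  B is 1 unit south of C: delta (east=+0, north=-1); B at (east=0, north=-6).
  A is 6 units south of B: delta (east=+0, north=-6); A at (east=0, north=-12).
Therefore A relative to D: (east=0, north=-12).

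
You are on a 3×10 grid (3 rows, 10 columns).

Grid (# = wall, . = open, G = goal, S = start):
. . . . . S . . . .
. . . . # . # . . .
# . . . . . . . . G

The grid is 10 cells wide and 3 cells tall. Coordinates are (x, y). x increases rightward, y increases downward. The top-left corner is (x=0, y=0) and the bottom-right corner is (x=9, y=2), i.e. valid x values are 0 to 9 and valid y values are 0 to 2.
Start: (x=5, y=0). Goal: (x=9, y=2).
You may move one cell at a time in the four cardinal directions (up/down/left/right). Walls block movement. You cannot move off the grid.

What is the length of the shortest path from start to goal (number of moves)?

Answer: Shortest path length: 6

Derivation:
BFS from (x=5, y=0) until reaching (x=9, y=2):
  Distance 0: (x=5, y=0)
  Distance 1: (x=4, y=0), (x=6, y=0), (x=5, y=1)
  Distance 2: (x=3, y=0), (x=7, y=0), (x=5, y=2)
  Distance 3: (x=2, y=0), (x=8, y=0), (x=3, y=1), (x=7, y=1), (x=4, y=2), (x=6, y=2)
  Distance 4: (x=1, y=0), (x=9, y=0), (x=2, y=1), (x=8, y=1), (x=3, y=2), (x=7, y=2)
  Distance 5: (x=0, y=0), (x=1, y=1), (x=9, y=1), (x=2, y=2), (x=8, y=2)
  Distance 6: (x=0, y=1), (x=1, y=2), (x=9, y=2)  <- goal reached here
One shortest path (6 moves): (x=5, y=0) -> (x=6, y=0) -> (x=7, y=0) -> (x=8, y=0) -> (x=9, y=0) -> (x=9, y=1) -> (x=9, y=2)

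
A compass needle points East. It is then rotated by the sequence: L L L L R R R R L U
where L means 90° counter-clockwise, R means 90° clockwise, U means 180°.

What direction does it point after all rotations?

Start: East
  L (left (90° counter-clockwise)) -> North
  L (left (90° counter-clockwise)) -> West
  L (left (90° counter-clockwise)) -> South
  L (left (90° counter-clockwise)) -> East
  R (right (90° clockwise)) -> South
  R (right (90° clockwise)) -> West
  R (right (90° clockwise)) -> North
  R (right (90° clockwise)) -> East
  L (left (90° counter-clockwise)) -> North
  U (U-turn (180°)) -> South
Final: South

Answer: Final heading: South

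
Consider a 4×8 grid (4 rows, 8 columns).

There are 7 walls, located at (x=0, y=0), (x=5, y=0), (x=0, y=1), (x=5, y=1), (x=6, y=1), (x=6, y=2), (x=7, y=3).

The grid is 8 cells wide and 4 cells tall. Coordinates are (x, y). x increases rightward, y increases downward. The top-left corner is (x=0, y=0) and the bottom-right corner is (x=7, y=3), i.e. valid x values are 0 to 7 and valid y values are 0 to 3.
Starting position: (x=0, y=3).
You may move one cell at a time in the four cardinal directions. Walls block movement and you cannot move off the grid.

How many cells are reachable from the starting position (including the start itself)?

BFS flood-fill from (x=0, y=3):
  Distance 0: (x=0, y=3)
  Distance 1: (x=0, y=2), (x=1, y=3)
  Distance 2: (x=1, y=2), (x=2, y=3)
  Distance 3: (x=1, y=1), (x=2, y=2), (x=3, y=3)
  Distance 4: (x=1, y=0), (x=2, y=1), (x=3, y=2), (x=4, y=3)
  Distance 5: (x=2, y=0), (x=3, y=1), (x=4, y=2), (x=5, y=3)
  Distance 6: (x=3, y=0), (x=4, y=1), (x=5, y=2), (x=6, y=3)
  Distance 7: (x=4, y=0)
Total reachable: 21 (grid has 25 open cells total)

Answer: Reachable cells: 21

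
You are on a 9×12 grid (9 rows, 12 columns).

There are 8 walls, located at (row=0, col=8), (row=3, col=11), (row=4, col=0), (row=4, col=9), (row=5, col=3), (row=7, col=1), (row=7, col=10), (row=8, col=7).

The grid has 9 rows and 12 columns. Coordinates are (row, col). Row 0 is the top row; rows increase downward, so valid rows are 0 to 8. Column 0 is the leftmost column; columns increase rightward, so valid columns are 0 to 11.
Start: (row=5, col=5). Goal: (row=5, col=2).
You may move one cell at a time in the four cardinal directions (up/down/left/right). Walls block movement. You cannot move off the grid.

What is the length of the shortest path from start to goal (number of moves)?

Answer: Shortest path length: 5

Derivation:
BFS from (row=5, col=5) until reaching (row=5, col=2):
  Distance 0: (row=5, col=5)
  Distance 1: (row=4, col=5), (row=5, col=4), (row=5, col=6), (row=6, col=5)
  Distance 2: (row=3, col=5), (row=4, col=4), (row=4, col=6), (row=5, col=7), (row=6, col=4), (row=6, col=6), (row=7, col=5)
  Distance 3: (row=2, col=5), (row=3, col=4), (row=3, col=6), (row=4, col=3), (row=4, col=7), (row=5, col=8), (row=6, col=3), (row=6, col=7), (row=7, col=4), (row=7, col=6), (row=8, col=5)
  Distance 4: (row=1, col=5), (row=2, col=4), (row=2, col=6), (row=3, col=3), (row=3, col=7), (row=4, col=2), (row=4, col=8), (row=5, col=9), (row=6, col=2), (row=6, col=8), (row=7, col=3), (row=7, col=7), (row=8, col=4), (row=8, col=6)
  Distance 5: (row=0, col=5), (row=1, col=4), (row=1, col=6), (row=2, col=3), (row=2, col=7), (row=3, col=2), (row=3, col=8), (row=4, col=1), (row=5, col=2), (row=5, col=10), (row=6, col=1), (row=6, col=9), (row=7, col=2), (row=7, col=8), (row=8, col=3)  <- goal reached here
One shortest path (5 moves): (row=5, col=5) -> (row=5, col=4) -> (row=4, col=4) -> (row=4, col=3) -> (row=4, col=2) -> (row=5, col=2)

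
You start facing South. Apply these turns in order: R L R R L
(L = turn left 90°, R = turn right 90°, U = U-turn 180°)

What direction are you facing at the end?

Answer: Final heading: West

Derivation:
Start: South
  R (right (90° clockwise)) -> West
  L (left (90° counter-clockwise)) -> South
  R (right (90° clockwise)) -> West
  R (right (90° clockwise)) -> North
  L (left (90° counter-clockwise)) -> West
Final: West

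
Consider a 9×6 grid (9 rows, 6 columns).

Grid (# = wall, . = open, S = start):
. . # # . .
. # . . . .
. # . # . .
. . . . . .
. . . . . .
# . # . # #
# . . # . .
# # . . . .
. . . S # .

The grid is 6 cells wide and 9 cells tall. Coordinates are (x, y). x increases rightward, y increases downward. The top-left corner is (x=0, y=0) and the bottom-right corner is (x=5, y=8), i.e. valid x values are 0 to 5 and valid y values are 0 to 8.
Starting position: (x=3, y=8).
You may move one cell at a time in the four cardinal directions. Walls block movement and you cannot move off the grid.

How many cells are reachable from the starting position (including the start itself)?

Answer: Reachable cells: 40

Derivation:
BFS flood-fill from (x=3, y=8):
  Distance 0: (x=3, y=8)
  Distance 1: (x=3, y=7), (x=2, y=8)
  Distance 2: (x=2, y=7), (x=4, y=7), (x=1, y=8)
  Distance 3: (x=2, y=6), (x=4, y=6), (x=5, y=7), (x=0, y=8)
  Distance 4: (x=1, y=6), (x=5, y=6), (x=5, y=8)
  Distance 5: (x=1, y=5)
  Distance 6: (x=1, y=4)
  Distance 7: (x=1, y=3), (x=0, y=4), (x=2, y=4)
  Distance 8: (x=0, y=3), (x=2, y=3), (x=3, y=4)
  Distance 9: (x=0, y=2), (x=2, y=2), (x=3, y=3), (x=4, y=4), (x=3, y=5)
  Distance 10: (x=0, y=1), (x=2, y=1), (x=4, y=3), (x=5, y=4)
  Distance 11: (x=0, y=0), (x=3, y=1), (x=4, y=2), (x=5, y=3)
  Distance 12: (x=1, y=0), (x=4, y=1), (x=5, y=2)
  Distance 13: (x=4, y=0), (x=5, y=1)
  Distance 14: (x=5, y=0)
Total reachable: 40 (grid has 40 open cells total)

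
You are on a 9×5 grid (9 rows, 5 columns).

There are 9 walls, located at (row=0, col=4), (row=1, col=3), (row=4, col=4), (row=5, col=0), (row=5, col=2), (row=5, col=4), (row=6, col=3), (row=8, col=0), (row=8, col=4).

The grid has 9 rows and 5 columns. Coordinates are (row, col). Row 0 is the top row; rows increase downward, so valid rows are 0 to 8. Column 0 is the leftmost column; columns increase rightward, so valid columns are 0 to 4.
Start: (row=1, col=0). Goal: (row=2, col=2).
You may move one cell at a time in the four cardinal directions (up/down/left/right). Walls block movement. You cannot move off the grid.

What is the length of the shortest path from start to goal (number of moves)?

BFS from (row=1, col=0) until reaching (row=2, col=2):
  Distance 0: (row=1, col=0)
  Distance 1: (row=0, col=0), (row=1, col=1), (row=2, col=0)
  Distance 2: (row=0, col=1), (row=1, col=2), (row=2, col=1), (row=3, col=0)
  Distance 3: (row=0, col=2), (row=2, col=2), (row=3, col=1), (row=4, col=0)  <- goal reached here
One shortest path (3 moves): (row=1, col=0) -> (row=1, col=1) -> (row=1, col=2) -> (row=2, col=2)

Answer: Shortest path length: 3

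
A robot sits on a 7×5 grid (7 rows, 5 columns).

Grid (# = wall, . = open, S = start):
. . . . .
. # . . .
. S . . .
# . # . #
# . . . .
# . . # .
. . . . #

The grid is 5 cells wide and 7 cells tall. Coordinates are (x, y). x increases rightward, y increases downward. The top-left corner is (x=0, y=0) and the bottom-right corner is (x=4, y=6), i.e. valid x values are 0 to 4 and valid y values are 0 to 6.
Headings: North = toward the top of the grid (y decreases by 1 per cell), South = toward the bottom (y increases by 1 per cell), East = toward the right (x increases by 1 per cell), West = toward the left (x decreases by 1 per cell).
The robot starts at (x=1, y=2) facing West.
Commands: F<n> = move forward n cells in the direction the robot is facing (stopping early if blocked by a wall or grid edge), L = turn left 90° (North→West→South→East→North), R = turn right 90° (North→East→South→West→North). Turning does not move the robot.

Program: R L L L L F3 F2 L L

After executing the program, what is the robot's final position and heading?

Start: (x=1, y=2), facing West
  R: turn right, now facing North
  L: turn left, now facing West
  L: turn left, now facing South
  L: turn left, now facing East
  L: turn left, now facing North
  F3: move forward 0/3 (blocked), now at (x=1, y=2)
  F2: move forward 0/2 (blocked), now at (x=1, y=2)
  L: turn left, now facing West
  L: turn left, now facing South
Final: (x=1, y=2), facing South

Answer: Final position: (x=1, y=2), facing South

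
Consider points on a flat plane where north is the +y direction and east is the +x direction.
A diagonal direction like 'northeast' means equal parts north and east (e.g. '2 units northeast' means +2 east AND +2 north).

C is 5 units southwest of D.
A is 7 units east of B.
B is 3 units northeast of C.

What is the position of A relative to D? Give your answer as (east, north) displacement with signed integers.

Place D at the origin (east=0, north=0).
  C is 5 units southwest of D: delta (east=-5, north=-5); C at (east=-5, north=-5).
  B is 3 units northeast of C: delta (east=+3, north=+3); B at (east=-2, north=-2).
  A is 7 units east of B: delta (east=+7, north=+0); A at (east=5, north=-2).
Therefore A relative to D: (east=5, north=-2).

Answer: A is at (east=5, north=-2) relative to D.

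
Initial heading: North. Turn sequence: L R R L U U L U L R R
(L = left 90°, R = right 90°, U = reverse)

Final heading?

Answer: Final heading: South

Derivation:
Start: North
  L (left (90° counter-clockwise)) -> West
  R (right (90° clockwise)) -> North
  R (right (90° clockwise)) -> East
  L (left (90° counter-clockwise)) -> North
  U (U-turn (180°)) -> South
  U (U-turn (180°)) -> North
  L (left (90° counter-clockwise)) -> West
  U (U-turn (180°)) -> East
  L (left (90° counter-clockwise)) -> North
  R (right (90° clockwise)) -> East
  R (right (90° clockwise)) -> South
Final: South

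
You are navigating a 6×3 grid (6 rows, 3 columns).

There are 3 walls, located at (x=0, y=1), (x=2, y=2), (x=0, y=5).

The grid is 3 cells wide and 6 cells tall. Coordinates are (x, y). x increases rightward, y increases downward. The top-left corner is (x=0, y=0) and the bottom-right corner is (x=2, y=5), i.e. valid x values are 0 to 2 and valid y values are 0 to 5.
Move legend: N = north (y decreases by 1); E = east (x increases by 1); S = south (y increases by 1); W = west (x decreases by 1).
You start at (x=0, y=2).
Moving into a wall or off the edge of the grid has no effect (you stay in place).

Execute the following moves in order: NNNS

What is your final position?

Start: (x=0, y=2)
  [×3]N (north): blocked, stay at (x=0, y=2)
  S (south): (x=0, y=2) -> (x=0, y=3)
Final: (x=0, y=3)

Answer: Final position: (x=0, y=3)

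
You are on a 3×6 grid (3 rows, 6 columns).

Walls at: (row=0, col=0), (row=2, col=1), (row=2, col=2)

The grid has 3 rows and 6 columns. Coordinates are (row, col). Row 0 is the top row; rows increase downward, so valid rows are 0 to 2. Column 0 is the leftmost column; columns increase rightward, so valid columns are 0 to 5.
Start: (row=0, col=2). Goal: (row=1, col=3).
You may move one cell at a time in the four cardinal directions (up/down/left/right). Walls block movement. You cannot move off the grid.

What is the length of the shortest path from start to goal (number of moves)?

BFS from (row=0, col=2) until reaching (row=1, col=3):
  Distance 0: (row=0, col=2)
  Distance 1: (row=0, col=1), (row=0, col=3), (row=1, col=2)
  Distance 2: (row=0, col=4), (row=1, col=1), (row=1, col=3)  <- goal reached here
One shortest path (2 moves): (row=0, col=2) -> (row=0, col=3) -> (row=1, col=3)

Answer: Shortest path length: 2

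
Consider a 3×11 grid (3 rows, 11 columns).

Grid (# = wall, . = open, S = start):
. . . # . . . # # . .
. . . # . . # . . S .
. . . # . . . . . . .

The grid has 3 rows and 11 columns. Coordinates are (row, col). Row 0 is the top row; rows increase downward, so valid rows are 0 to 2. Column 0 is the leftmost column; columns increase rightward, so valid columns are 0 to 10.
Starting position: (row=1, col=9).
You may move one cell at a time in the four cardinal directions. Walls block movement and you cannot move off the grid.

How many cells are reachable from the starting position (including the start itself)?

BFS flood-fill from (row=1, col=9):
  Distance 0: (row=1, col=9)
  Distance 1: (row=0, col=9), (row=1, col=8), (row=1, col=10), (row=2, col=9)
  Distance 2: (row=0, col=10), (row=1, col=7), (row=2, col=8), (row=2, col=10)
  Distance 3: (row=2, col=7)
  Distance 4: (row=2, col=6)
  Distance 5: (row=2, col=5)
  Distance 6: (row=1, col=5), (row=2, col=4)
  Distance 7: (row=0, col=5), (row=1, col=4)
  Distance 8: (row=0, col=4), (row=0, col=6)
Total reachable: 18 (grid has 27 open cells total)

Answer: Reachable cells: 18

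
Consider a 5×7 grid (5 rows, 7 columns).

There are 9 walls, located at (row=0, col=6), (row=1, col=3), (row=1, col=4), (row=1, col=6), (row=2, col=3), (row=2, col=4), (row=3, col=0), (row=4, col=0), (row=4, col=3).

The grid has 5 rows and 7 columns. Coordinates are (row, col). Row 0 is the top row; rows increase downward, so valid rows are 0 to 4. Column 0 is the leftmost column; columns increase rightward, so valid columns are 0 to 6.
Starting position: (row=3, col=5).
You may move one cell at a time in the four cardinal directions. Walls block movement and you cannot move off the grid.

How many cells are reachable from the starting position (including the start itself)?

Answer: Reachable cells: 26

Derivation:
BFS flood-fill from (row=3, col=5):
  Distance 0: (row=3, col=5)
  Distance 1: (row=2, col=5), (row=3, col=4), (row=3, col=6), (row=4, col=5)
  Distance 2: (row=1, col=5), (row=2, col=6), (row=3, col=3), (row=4, col=4), (row=4, col=6)
  Distance 3: (row=0, col=5), (row=3, col=2)
  Distance 4: (row=0, col=4), (row=2, col=2), (row=3, col=1), (row=4, col=2)
  Distance 5: (row=0, col=3), (row=1, col=2), (row=2, col=1), (row=4, col=1)
  Distance 6: (row=0, col=2), (row=1, col=1), (row=2, col=0)
  Distance 7: (row=0, col=1), (row=1, col=0)
  Distance 8: (row=0, col=0)
Total reachable: 26 (grid has 26 open cells total)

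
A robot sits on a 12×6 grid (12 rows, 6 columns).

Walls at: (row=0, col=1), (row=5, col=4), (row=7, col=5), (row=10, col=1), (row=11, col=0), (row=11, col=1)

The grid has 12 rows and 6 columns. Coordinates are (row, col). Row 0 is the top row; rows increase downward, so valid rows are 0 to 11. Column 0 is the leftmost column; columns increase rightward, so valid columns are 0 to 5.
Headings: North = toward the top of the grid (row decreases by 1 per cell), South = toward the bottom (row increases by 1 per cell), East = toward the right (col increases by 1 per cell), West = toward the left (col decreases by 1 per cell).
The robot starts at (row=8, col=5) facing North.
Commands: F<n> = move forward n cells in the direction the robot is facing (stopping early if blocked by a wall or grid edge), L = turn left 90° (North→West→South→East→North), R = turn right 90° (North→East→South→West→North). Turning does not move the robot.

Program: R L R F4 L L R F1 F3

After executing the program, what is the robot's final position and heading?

Start: (row=8, col=5), facing North
  R: turn right, now facing East
  L: turn left, now facing North
  R: turn right, now facing East
  F4: move forward 0/4 (blocked), now at (row=8, col=5)
  L: turn left, now facing North
  L: turn left, now facing West
  R: turn right, now facing North
  F1: move forward 0/1 (blocked), now at (row=8, col=5)
  F3: move forward 0/3 (blocked), now at (row=8, col=5)
Final: (row=8, col=5), facing North

Answer: Final position: (row=8, col=5), facing North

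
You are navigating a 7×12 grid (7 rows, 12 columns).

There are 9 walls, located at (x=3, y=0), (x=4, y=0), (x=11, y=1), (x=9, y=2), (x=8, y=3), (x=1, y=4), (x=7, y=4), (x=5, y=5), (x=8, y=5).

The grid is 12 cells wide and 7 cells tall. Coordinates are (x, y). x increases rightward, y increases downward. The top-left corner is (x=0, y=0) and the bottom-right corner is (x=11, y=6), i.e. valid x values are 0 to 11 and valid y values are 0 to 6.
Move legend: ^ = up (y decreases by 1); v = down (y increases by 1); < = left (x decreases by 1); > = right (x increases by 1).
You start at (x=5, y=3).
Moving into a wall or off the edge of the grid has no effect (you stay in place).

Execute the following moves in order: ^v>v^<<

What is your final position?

Answer: Final position: (x=4, y=3)

Derivation:
Start: (x=5, y=3)
  ^ (up): (x=5, y=3) -> (x=5, y=2)
  v (down): (x=5, y=2) -> (x=5, y=3)
  > (right): (x=5, y=3) -> (x=6, y=3)
  v (down): (x=6, y=3) -> (x=6, y=4)
  ^ (up): (x=6, y=4) -> (x=6, y=3)
  < (left): (x=6, y=3) -> (x=5, y=3)
  < (left): (x=5, y=3) -> (x=4, y=3)
Final: (x=4, y=3)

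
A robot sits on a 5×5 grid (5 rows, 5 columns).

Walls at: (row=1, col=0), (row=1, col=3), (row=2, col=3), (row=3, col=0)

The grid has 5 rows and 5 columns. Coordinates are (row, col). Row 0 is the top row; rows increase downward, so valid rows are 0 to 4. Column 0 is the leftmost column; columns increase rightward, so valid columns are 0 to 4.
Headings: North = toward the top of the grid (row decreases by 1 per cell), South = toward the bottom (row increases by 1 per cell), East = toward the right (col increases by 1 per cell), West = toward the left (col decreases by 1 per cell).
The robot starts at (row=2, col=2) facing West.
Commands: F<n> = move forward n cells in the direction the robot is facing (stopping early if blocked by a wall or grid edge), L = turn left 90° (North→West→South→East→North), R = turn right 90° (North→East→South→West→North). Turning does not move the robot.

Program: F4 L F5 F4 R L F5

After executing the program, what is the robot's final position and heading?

Answer: Final position: (row=2, col=0), facing South

Derivation:
Start: (row=2, col=2), facing West
  F4: move forward 2/4 (blocked), now at (row=2, col=0)
  L: turn left, now facing South
  F5: move forward 0/5 (blocked), now at (row=2, col=0)
  F4: move forward 0/4 (blocked), now at (row=2, col=0)
  R: turn right, now facing West
  L: turn left, now facing South
  F5: move forward 0/5 (blocked), now at (row=2, col=0)
Final: (row=2, col=0), facing South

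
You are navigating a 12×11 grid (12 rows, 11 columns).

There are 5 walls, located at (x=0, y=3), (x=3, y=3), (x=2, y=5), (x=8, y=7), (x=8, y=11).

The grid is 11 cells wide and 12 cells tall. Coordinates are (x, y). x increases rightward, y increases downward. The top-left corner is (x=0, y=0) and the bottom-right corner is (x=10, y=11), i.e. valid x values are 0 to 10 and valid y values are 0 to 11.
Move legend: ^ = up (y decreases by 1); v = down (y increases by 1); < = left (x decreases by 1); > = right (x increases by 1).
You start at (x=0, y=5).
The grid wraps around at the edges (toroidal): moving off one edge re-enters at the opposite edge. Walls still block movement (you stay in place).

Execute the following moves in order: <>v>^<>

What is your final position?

Answer: Final position: (x=1, y=5)

Derivation:
Start: (x=0, y=5)
  < (left): (x=0, y=5) -> (x=10, y=5)
  > (right): (x=10, y=5) -> (x=0, y=5)
  v (down): (x=0, y=5) -> (x=0, y=6)
  > (right): (x=0, y=6) -> (x=1, y=6)
  ^ (up): (x=1, y=6) -> (x=1, y=5)
  < (left): (x=1, y=5) -> (x=0, y=5)
  > (right): (x=0, y=5) -> (x=1, y=5)
Final: (x=1, y=5)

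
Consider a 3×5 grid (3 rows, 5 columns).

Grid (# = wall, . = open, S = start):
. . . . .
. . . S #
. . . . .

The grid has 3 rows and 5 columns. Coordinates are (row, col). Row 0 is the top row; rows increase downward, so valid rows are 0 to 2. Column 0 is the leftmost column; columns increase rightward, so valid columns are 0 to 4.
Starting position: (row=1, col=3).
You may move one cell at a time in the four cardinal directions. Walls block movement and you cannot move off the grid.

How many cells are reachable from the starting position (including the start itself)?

Answer: Reachable cells: 14

Derivation:
BFS flood-fill from (row=1, col=3):
  Distance 0: (row=1, col=3)
  Distance 1: (row=0, col=3), (row=1, col=2), (row=2, col=3)
  Distance 2: (row=0, col=2), (row=0, col=4), (row=1, col=1), (row=2, col=2), (row=2, col=4)
  Distance 3: (row=0, col=1), (row=1, col=0), (row=2, col=1)
  Distance 4: (row=0, col=0), (row=2, col=0)
Total reachable: 14 (grid has 14 open cells total)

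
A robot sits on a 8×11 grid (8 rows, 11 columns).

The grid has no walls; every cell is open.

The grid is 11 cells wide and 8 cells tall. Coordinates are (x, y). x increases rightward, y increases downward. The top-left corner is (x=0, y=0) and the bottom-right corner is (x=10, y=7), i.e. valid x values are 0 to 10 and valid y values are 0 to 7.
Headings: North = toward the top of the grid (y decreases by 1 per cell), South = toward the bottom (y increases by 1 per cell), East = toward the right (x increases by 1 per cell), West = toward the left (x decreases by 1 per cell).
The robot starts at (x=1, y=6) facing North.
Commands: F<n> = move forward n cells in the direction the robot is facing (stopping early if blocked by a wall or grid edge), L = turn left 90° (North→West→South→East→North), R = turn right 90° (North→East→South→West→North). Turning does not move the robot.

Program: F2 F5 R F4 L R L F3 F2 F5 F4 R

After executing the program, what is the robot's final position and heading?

Answer: Final position: (x=5, y=0), facing East

Derivation:
Start: (x=1, y=6), facing North
  F2: move forward 2, now at (x=1, y=4)
  F5: move forward 4/5 (blocked), now at (x=1, y=0)
  R: turn right, now facing East
  F4: move forward 4, now at (x=5, y=0)
  L: turn left, now facing North
  R: turn right, now facing East
  L: turn left, now facing North
  F3: move forward 0/3 (blocked), now at (x=5, y=0)
  F2: move forward 0/2 (blocked), now at (x=5, y=0)
  F5: move forward 0/5 (blocked), now at (x=5, y=0)
  F4: move forward 0/4 (blocked), now at (x=5, y=0)
  R: turn right, now facing East
Final: (x=5, y=0), facing East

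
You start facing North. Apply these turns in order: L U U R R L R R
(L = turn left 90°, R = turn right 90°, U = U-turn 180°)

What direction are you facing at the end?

Start: North
  L (left (90° counter-clockwise)) -> West
  U (U-turn (180°)) -> East
  U (U-turn (180°)) -> West
  R (right (90° clockwise)) -> North
  R (right (90° clockwise)) -> East
  L (left (90° counter-clockwise)) -> North
  R (right (90° clockwise)) -> East
  R (right (90° clockwise)) -> South
Final: South

Answer: Final heading: South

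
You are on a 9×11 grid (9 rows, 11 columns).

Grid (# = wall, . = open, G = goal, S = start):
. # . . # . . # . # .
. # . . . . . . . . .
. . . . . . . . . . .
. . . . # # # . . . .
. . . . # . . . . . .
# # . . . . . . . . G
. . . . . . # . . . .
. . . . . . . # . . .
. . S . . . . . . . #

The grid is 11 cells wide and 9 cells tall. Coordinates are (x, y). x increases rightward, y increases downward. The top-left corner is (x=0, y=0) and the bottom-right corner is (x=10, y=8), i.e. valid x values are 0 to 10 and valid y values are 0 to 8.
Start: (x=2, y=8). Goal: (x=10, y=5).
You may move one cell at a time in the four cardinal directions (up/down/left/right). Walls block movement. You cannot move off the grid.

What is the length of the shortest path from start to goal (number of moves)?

BFS from (x=2, y=8) until reaching (x=10, y=5):
  Distance 0: (x=2, y=8)
  Distance 1: (x=2, y=7), (x=1, y=8), (x=3, y=8)
  Distance 2: (x=2, y=6), (x=1, y=7), (x=3, y=7), (x=0, y=8), (x=4, y=8)
  Distance 3: (x=2, y=5), (x=1, y=6), (x=3, y=6), (x=0, y=7), (x=4, y=7), (x=5, y=8)
  Distance 4: (x=2, y=4), (x=3, y=5), (x=0, y=6), (x=4, y=6), (x=5, y=7), (x=6, y=8)
  Distance 5: (x=2, y=3), (x=1, y=4), (x=3, y=4), (x=4, y=5), (x=5, y=6), (x=6, y=7), (x=7, y=8)
  Distance 6: (x=2, y=2), (x=1, y=3), (x=3, y=3), (x=0, y=4), (x=5, y=5), (x=8, y=8)
  Distance 7: (x=2, y=1), (x=1, y=2), (x=3, y=2), (x=0, y=3), (x=5, y=4), (x=6, y=5), (x=8, y=7), (x=9, y=8)
  Distance 8: (x=2, y=0), (x=3, y=1), (x=0, y=2), (x=4, y=2), (x=6, y=4), (x=7, y=5), (x=8, y=6), (x=9, y=7)
  Distance 9: (x=3, y=0), (x=0, y=1), (x=4, y=1), (x=5, y=2), (x=7, y=4), (x=8, y=5), (x=7, y=6), (x=9, y=6), (x=10, y=7)
  Distance 10: (x=0, y=0), (x=5, y=1), (x=6, y=2), (x=7, y=3), (x=8, y=4), (x=9, y=5), (x=10, y=6)
  Distance 11: (x=5, y=0), (x=6, y=1), (x=7, y=2), (x=8, y=3), (x=9, y=4), (x=10, y=5)  <- goal reached here
One shortest path (11 moves): (x=2, y=8) -> (x=3, y=8) -> (x=4, y=8) -> (x=5, y=8) -> (x=6, y=8) -> (x=7, y=8) -> (x=8, y=8) -> (x=9, y=8) -> (x=9, y=7) -> (x=10, y=7) -> (x=10, y=6) -> (x=10, y=5)

Answer: Shortest path length: 11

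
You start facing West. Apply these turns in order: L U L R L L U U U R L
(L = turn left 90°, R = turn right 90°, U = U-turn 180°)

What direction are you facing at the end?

Start: West
  L (left (90° counter-clockwise)) -> South
  U (U-turn (180°)) -> North
  L (left (90° counter-clockwise)) -> West
  R (right (90° clockwise)) -> North
  L (left (90° counter-clockwise)) -> West
  L (left (90° counter-clockwise)) -> South
  U (U-turn (180°)) -> North
  U (U-turn (180°)) -> South
  U (U-turn (180°)) -> North
  R (right (90° clockwise)) -> East
  L (left (90° counter-clockwise)) -> North
Final: North

Answer: Final heading: North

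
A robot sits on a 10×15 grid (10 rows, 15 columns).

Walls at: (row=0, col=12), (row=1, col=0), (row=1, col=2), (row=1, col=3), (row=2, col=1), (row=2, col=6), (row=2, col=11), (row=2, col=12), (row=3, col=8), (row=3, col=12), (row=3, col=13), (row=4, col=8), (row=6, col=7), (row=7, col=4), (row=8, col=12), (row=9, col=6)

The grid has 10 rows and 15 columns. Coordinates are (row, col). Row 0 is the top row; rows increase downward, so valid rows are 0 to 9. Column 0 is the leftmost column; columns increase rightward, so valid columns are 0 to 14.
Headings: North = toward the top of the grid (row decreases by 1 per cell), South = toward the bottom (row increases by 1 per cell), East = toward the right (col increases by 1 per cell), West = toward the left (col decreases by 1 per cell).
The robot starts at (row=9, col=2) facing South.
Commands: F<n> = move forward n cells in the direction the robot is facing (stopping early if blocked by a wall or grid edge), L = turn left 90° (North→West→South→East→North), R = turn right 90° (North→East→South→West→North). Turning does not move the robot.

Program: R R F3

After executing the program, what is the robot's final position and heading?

Answer: Final position: (row=6, col=2), facing North

Derivation:
Start: (row=9, col=2), facing South
  R: turn right, now facing West
  R: turn right, now facing North
  F3: move forward 3, now at (row=6, col=2)
Final: (row=6, col=2), facing North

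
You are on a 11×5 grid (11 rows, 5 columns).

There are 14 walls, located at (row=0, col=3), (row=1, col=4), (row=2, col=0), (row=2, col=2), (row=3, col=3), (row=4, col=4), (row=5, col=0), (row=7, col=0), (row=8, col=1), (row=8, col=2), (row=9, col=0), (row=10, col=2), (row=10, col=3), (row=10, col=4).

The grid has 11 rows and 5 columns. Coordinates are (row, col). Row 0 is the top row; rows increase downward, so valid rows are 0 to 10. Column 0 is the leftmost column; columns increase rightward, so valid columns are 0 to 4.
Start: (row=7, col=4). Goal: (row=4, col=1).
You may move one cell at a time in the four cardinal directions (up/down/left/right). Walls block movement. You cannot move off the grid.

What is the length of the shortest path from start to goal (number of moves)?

BFS from (row=7, col=4) until reaching (row=4, col=1):
  Distance 0: (row=7, col=4)
  Distance 1: (row=6, col=4), (row=7, col=3), (row=8, col=4)
  Distance 2: (row=5, col=4), (row=6, col=3), (row=7, col=2), (row=8, col=3), (row=9, col=4)
  Distance 3: (row=5, col=3), (row=6, col=2), (row=7, col=1), (row=9, col=3)
  Distance 4: (row=4, col=3), (row=5, col=2), (row=6, col=1), (row=9, col=2)
  Distance 5: (row=4, col=2), (row=5, col=1), (row=6, col=0), (row=9, col=1)
  Distance 6: (row=3, col=2), (row=4, col=1), (row=10, col=1)  <- goal reached here
One shortest path (6 moves): (row=7, col=4) -> (row=7, col=3) -> (row=7, col=2) -> (row=7, col=1) -> (row=6, col=1) -> (row=5, col=1) -> (row=4, col=1)

Answer: Shortest path length: 6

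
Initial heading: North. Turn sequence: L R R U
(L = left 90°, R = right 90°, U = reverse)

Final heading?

Answer: Final heading: West

Derivation:
Start: North
  L (left (90° counter-clockwise)) -> West
  R (right (90° clockwise)) -> North
  R (right (90° clockwise)) -> East
  U (U-turn (180°)) -> West
Final: West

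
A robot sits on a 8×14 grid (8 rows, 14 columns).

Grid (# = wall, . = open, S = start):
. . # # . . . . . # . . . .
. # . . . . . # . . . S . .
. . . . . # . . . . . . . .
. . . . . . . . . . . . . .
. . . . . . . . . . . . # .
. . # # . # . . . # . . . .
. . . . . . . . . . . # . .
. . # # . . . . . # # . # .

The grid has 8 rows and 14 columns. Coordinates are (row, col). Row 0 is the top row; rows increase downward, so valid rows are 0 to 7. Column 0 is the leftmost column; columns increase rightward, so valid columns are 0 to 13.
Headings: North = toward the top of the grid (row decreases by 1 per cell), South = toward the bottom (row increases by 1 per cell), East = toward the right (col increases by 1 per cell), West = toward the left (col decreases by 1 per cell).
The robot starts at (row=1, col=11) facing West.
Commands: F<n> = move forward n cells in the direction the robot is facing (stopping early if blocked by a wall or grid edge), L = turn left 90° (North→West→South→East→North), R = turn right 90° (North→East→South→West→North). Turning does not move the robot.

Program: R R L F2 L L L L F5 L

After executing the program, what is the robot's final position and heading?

Answer: Final position: (row=0, col=11), facing West

Derivation:
Start: (row=1, col=11), facing West
  R: turn right, now facing North
  R: turn right, now facing East
  L: turn left, now facing North
  F2: move forward 1/2 (blocked), now at (row=0, col=11)
  L: turn left, now facing West
  L: turn left, now facing South
  L: turn left, now facing East
  L: turn left, now facing North
  F5: move forward 0/5 (blocked), now at (row=0, col=11)
  L: turn left, now facing West
Final: (row=0, col=11), facing West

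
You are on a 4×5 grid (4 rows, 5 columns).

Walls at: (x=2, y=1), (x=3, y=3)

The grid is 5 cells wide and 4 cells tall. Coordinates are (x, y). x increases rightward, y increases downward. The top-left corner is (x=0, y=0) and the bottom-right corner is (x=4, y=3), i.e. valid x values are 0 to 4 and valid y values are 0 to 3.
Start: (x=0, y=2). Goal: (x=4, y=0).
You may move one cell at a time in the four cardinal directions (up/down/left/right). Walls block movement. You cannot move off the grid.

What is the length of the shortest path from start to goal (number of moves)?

BFS from (x=0, y=2) until reaching (x=4, y=0):
  Distance 0: (x=0, y=2)
  Distance 1: (x=0, y=1), (x=1, y=2), (x=0, y=3)
  Distance 2: (x=0, y=0), (x=1, y=1), (x=2, y=2), (x=1, y=3)
  Distance 3: (x=1, y=0), (x=3, y=2), (x=2, y=3)
  Distance 4: (x=2, y=0), (x=3, y=1), (x=4, y=2)
  Distance 5: (x=3, y=0), (x=4, y=1), (x=4, y=3)
  Distance 6: (x=4, y=0)  <- goal reached here
One shortest path (6 moves): (x=0, y=2) -> (x=1, y=2) -> (x=2, y=2) -> (x=3, y=2) -> (x=4, y=2) -> (x=4, y=1) -> (x=4, y=0)

Answer: Shortest path length: 6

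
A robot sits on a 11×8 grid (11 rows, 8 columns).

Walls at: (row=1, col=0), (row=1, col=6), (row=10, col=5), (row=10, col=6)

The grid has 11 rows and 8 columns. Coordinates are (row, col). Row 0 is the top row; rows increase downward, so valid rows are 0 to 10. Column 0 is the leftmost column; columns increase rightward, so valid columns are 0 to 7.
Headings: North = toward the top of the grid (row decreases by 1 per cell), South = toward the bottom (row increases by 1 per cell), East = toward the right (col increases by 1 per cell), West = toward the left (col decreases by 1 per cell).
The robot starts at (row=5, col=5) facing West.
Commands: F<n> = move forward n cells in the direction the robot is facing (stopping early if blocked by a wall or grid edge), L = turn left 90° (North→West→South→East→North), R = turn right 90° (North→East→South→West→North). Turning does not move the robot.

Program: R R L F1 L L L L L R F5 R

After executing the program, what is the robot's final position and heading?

Answer: Final position: (row=0, col=5), facing East

Derivation:
Start: (row=5, col=5), facing West
  R: turn right, now facing North
  R: turn right, now facing East
  L: turn left, now facing North
  F1: move forward 1, now at (row=4, col=5)
  L: turn left, now facing West
  L: turn left, now facing South
  L: turn left, now facing East
  L: turn left, now facing North
  L: turn left, now facing West
  R: turn right, now facing North
  F5: move forward 4/5 (blocked), now at (row=0, col=5)
  R: turn right, now facing East
Final: (row=0, col=5), facing East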